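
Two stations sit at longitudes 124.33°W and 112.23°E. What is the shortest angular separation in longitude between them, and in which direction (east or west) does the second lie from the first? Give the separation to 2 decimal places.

123.44° west

Raw difference: 112.23 − -124.33 = 236.56°.
Normalise into (−180°, 180°]: 236.56° − 360° = -123.44°.
Negative ⇒ the second point lies to the west; separation 123.44°.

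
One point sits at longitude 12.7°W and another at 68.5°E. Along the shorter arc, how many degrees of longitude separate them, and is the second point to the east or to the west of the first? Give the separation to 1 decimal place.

Raw difference: 68.5 − -12.7 = 81.2°.
Normalise into (−180°, 180°]: 81.2° stays 81.2°.
Positive ⇒ the second point lies to the east; separation 81.2°.

81.2° east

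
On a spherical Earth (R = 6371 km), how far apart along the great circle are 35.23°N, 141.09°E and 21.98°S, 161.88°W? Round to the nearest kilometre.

8749 km

Δλ = -161.88 − 141.09 = -302.97°; wrapped into (−180°, 180°]: 57.03°.
Δφ = -21.98 − 35.23 = -57.21°.
a = sin²(Δφ/2) + cos φ₁ · cos φ₂ · sin²(Δλ/2) = 0.401847.
c = 2·atan2(√a, √(1−a)) = 1.37321 rad → d = 6371·c ≈ 8748.70 km.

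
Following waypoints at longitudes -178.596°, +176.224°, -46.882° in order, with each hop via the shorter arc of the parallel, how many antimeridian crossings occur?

2

Leg 1: -178.596° → +176.224°, shortest Δλ = -5.18° (west) — crosses 180°.
Leg 2: +176.224° → -46.882°, shortest Δλ = 136.894° (east) — crosses 180°.
Total crossings: 2.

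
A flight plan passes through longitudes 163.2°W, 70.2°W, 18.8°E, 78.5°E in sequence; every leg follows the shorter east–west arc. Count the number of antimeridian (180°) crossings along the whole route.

Leg 1: -163.2° → -70.2°, shortest Δλ = 93.0° (east) — does not cross 180°.
Leg 2: -70.2° → +18.8°, shortest Δλ = 89.0° (east) — does not cross 180°.
Leg 3: +18.8° → +78.5°, shortest Δλ = 59.7° (east) — does not cross 180°.
Total crossings: 0.

0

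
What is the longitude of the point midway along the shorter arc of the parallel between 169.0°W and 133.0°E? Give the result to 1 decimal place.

162.0°E

Signed shortest Δλ from -169.0° to +133.0° is -58.0°.
Midpoint longitude = -169.0° + (-58.0°)/2 = -169.0° − 29.0° = -198.0°.
Normalise into (−180°, 180°]: +162.0°.
(The naïve average (-169.0 + +133.0)/2 = -18.0° is on the wrong side of the globe.)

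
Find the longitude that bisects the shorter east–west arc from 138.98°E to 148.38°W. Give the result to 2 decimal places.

175.30°E

Signed shortest Δλ from +138.98° to -148.38° is +72.64°.
Midpoint longitude = +138.98° + (+72.64°)/2 = +138.98° + 36.32° = +175.30°.
(The naïve average (+138.98 + -148.38)/2 = -4.7° is on the wrong side of the globe.)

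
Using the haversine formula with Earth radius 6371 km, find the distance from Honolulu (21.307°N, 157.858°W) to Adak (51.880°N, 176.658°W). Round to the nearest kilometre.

Δλ = -176.658 − -157.858 = -18.800°.
Δφ = 51.880 − 21.307 = 30.573°.
a = sin²(Δφ/2) + cos φ₁ · cos φ₂ · sin²(Δλ/2) = 0.084851.
c = 2·atan2(√a, √(1−a)) = 0.59115 rad → d = 6371·c ≈ 3766.23 km.

3766 km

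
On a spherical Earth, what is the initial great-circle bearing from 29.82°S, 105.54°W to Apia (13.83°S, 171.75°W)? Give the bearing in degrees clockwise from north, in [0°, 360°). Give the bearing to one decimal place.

Δλ = -171.75 − -105.54 = -66.21°.
θ = atan2( sin Δλ · cos φ₂ , cos φ₁ · sin φ₂ − sin φ₁ · cos φ₂ · cos Δλ )
  = atan2(-0.88850, -0.01261) = -90.813° → normalised to [0°, 360°): 269.187°.

269.2°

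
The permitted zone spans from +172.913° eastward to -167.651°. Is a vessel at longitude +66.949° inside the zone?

Band width going east from +172.913° to -167.651°: ((-167.651 − 172.913) mod 360) = 19.436°.
Offset of +66.949° east of the west edge: ((66.949 − 172.913) mod 360) = 254.036°.
254.036° > 19.436° ⇒ outside.

No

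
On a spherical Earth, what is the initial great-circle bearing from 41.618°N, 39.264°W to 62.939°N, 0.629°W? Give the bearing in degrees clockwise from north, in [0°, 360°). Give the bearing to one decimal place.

Δλ = -0.629 − -39.264 = 38.635°.
θ = atan2( sin Δλ · cos φ₂ , cos φ₁ · sin φ₂ − sin φ₁ · cos φ₂ · cos Δλ )
  = atan2(0.28404, 0.42972) = 33.465° → normalised to [0°, 360°): 33.465°.

33.5°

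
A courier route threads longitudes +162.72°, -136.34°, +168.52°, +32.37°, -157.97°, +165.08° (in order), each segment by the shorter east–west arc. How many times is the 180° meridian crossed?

4

Leg 1: +162.72° → -136.34°, shortest Δλ = 60.94° (east) — crosses 180°.
Leg 2: -136.34° → +168.52°, shortest Δλ = -55.14° (west) — crosses 180°.
Leg 3: +168.52° → +32.37°, shortest Δλ = -136.15° (west) — does not cross 180°.
Leg 4: +32.37° → -157.97°, shortest Δλ = 169.66° (east) — crosses 180°.
Leg 5: -157.97° → +165.08°, shortest Δλ = -36.95° (west) — crosses 180°.
Total crossings: 4.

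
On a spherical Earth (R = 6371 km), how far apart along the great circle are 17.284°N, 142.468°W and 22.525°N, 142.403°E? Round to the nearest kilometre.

Δλ = 142.403 − -142.468 = 284.871°; wrapped into (−180°, 180°]: -75.129°.
Δφ = 22.525 − 17.284 = 5.241°.
a = sin²(Δφ/2) + cos φ₁ · cos φ₂ · sin²(Δλ/2) = 0.329911.
c = 2·atan2(√a, √(1−a)) = 1.22369 rad → d = 6371·c ≈ 7796.13 km.

7796 km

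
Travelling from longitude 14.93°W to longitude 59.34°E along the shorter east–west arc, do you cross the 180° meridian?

Signed shortest Δλ = ((59.34 − -14.93 + 180) mod 360) − 180 = 74.27°.
Going east by 74.27° from -14.93° reaches +59.34° without touching 180°.

No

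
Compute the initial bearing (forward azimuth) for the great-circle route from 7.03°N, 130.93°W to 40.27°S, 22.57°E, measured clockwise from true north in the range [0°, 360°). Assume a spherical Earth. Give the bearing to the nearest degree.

149°

Δλ = 22.57 − -130.93 = 153.50°.
θ = atan2( sin Δλ · cos φ₂ , cos φ₁ · sin φ₂ − sin φ₁ · cos φ₂ · cos Δλ )
  = atan2(0.34045, -0.55796) = 148.610° → normalised to [0°, 360°): 148.610°.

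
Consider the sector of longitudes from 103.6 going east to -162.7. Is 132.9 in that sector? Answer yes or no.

Yes

Band width going east from +103.6° to -162.7°: ((-162.7 − 103.6) mod 360) = 93.7°.
Offset of +132.9° east of the west edge: ((132.9 − 103.6) mod 360) = 29.3°.
29.3° ≤ 93.7° ⇒ inside.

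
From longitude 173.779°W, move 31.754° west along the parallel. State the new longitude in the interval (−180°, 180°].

154.467°E

Start at -173.779°; shift −31.754° → -205.533°.
-205.533° lies outside (−180°, 180°]; add 360° → +154.467°.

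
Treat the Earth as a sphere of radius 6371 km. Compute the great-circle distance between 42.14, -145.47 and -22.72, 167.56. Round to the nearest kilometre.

8675 km

Δλ = 167.56 − -145.47 = 313.03°; wrapped into (−180°, 180°]: -46.97°.
Δφ = -22.72 − 42.14 = -64.86°.
a = sin²(Δφ/2) + cos φ₁ · cos φ₂ · sin²(Δλ/2) = 0.396205.
c = 2·atan2(√a, √(1−a)) = 1.36169 rad → d = 6371·c ≈ 8675.30 km.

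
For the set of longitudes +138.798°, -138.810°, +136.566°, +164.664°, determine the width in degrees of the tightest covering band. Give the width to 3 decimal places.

84.624°

Sort the longitudes: -138.810°, +136.566°, +138.798°, +164.664°.
Eastward gaps between consecutive values (wrapping around): 275.376°, 2.232°, 25.866°, 56.526°.
Largest gap = 275.376° ⇒ minimal covering band is its complement: 360° − 275.376° = 84.624°.
Band runs from +136.566° eastward to -138.810°, crossing the antimeridian.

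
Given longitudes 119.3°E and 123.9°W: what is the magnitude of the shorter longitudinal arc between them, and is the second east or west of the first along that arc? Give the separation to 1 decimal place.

116.8° east

Raw difference: -123.9 − 119.3 = -243.2°.
Normalise into (−180°, 180°]: -243.2° + 360° = 116.8°.
Positive ⇒ the second point lies to the east; separation 116.8°.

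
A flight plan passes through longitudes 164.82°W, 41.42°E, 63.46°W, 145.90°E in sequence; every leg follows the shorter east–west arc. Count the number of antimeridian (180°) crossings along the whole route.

Leg 1: -164.82° → +41.42°, shortest Δλ = -153.76° (west) — crosses 180°.
Leg 2: +41.42° → -63.46°, shortest Δλ = -104.88° (west) — does not cross 180°.
Leg 3: -63.46° → +145.90°, shortest Δλ = -150.64° (west) — crosses 180°.
Total crossings: 2.

2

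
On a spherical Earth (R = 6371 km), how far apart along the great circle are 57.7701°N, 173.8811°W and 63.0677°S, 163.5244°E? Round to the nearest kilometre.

13575 km

Δλ = 163.5244 − -173.8811 = 337.4055°; wrapped into (−180°, 180°]: -22.5945°.
Δφ = -63.0677 − 57.7701 = -120.8378°.
a = sin²(Δφ/2) + cos φ₁ · cos φ₂ · sin²(Δλ/2) = 0.765575.
c = 2·atan2(√a, √(1−a)) = 2.13075 rad → d = 6371·c ≈ 13575.03 km.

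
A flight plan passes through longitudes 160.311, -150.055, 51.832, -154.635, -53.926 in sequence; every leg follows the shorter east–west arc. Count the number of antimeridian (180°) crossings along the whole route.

Leg 1: +160.311° → -150.055°, shortest Δλ = 49.634° (east) — crosses 180°.
Leg 2: -150.055° → +51.832°, shortest Δλ = -158.113° (west) — crosses 180°.
Leg 3: +51.832° → -154.635°, shortest Δλ = 153.533° (east) — crosses 180°.
Leg 4: -154.635° → -53.926°, shortest Δλ = 100.709° (east) — does not cross 180°.
Total crossings: 3.

3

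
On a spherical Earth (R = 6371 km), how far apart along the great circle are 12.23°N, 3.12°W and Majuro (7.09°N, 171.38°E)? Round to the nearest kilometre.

17782 km

Δλ = 171.38 − -3.12 = 174.50°.
Δφ = 7.09 − 12.23 = -5.14°.
a = sin²(Δφ/2) + cos φ₁ · cos φ₂ · sin²(Δλ/2) = 0.969610.
c = 2·atan2(√a, √(1−a)) = 2.79115 rad → d = 6371·c ≈ 17782.41 km.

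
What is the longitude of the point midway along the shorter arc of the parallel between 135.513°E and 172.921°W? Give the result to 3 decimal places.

Signed shortest Δλ from +135.513° to -172.921° is +51.566°.
Midpoint longitude = +135.513° + (+51.566°)/2 = +135.513° + 25.783° = +161.296°.
(The naïve average (+135.513 + -172.921)/2 = -18.704° is on the wrong side of the globe.)

161.296°E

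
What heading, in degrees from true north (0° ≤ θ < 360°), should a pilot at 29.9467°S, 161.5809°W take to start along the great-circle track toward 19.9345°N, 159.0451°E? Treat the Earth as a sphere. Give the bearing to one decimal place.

Δλ = 159.0451 − -161.5809 = 320.6260°; wrapped into (−180°, 180°]: -39.3740°.
θ = atan2( sin Δλ · cos φ₂ , cos φ₁ · sin φ₂ − sin φ₁ · cos φ₂ · cos Δλ )
  = atan2(-0.59637, 0.65819) = -42.179° → normalised to [0°, 360°): 317.821°.

317.8°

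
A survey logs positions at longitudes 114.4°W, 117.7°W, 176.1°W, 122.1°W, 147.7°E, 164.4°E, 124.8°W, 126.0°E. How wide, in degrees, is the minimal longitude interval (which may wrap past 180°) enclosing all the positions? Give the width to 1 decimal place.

Sort the longitudes: -176.1°, -124.8°, -122.1°, -117.7°, -114.4°, +126.0°, +147.7°, +164.4°.
Eastward gaps between consecutive values (wrapping around): 51.3°, 2.7°, 4.4°, 3.3°, 240.4°, 21.7°, 16.7°, 19.5°.
Largest gap = 240.4° ⇒ minimal covering band is its complement: 360° − 240.4° = 119.6°.
Band runs from +126.0° eastward to -114.4°, crossing the antimeridian.

119.6°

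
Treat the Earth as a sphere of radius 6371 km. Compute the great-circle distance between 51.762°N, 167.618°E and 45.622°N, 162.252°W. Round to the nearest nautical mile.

1240 nmi

Δλ = -162.252 − 167.618 = -329.870°; wrapped into (−180°, 180°]: 30.130°.
Δφ = 45.622 − 51.762 = -6.140°.
a = sin²(Δφ/2) + cos φ₁ · cos φ₂ · sin²(Δλ/2) = 0.032111.
c = 2·atan2(√a, √(1−a)) = 0.36034 rad → d = 6371·c ≈ 2295.72 km ≈ 1239.59 nmi.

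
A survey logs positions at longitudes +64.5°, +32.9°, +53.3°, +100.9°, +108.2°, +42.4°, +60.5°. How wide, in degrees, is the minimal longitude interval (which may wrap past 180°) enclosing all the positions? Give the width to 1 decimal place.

75.3°

Sort the longitudes: +32.9°, +42.4°, +53.3°, +60.5°, +64.5°, +100.9°, +108.2°.
Eastward gaps between consecutive values (wrapping around): 9.5°, 10.9°, 7.2°, 4.0°, 36.4°, 7.3°, 284.7°.
Largest gap = 284.7° ⇒ minimal covering band is its complement: 360° − 284.7° = 75.3°.
Band runs from +32.9° eastward to +108.2°.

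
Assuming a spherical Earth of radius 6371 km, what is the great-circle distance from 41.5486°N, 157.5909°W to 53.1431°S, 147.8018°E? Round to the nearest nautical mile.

Δλ = 147.8018 − -157.5909 = 305.3927°; wrapped into (−180°, 180°]: -54.6073°.
Δφ = -53.1431 − 41.5486 = -94.6917°.
a = sin²(Δφ/2) + cos φ₁ · cos φ₂ · sin²(Δλ/2) = 0.635351.
c = 2·atan2(√a, √(1−a)) = 1.84492 rad → d = 6371·c ≈ 11753.97 km ≈ 6346.64 nmi.

6347 nmi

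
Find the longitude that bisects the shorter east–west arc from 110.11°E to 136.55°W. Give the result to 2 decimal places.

166.78°E

Signed shortest Δλ from +110.11° to -136.55° is +113.34°.
Midpoint longitude = +110.11° + (+113.34°)/2 = +110.11° + 56.67° = +166.78°.
(The naïve average (+110.11 + -136.55)/2 = -13.22° is on the wrong side of the globe.)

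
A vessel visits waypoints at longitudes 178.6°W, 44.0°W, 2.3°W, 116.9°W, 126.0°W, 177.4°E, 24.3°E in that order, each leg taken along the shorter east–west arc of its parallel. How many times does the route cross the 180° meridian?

Leg 1: -178.6° → -44.0°, shortest Δλ = 134.6° (east) — does not cross 180°.
Leg 2: -44.0° → -2.3°, shortest Δλ = 41.7° (east) — does not cross 180°.
Leg 3: -2.3° → -116.9°, shortest Δλ = -114.6° (west) — does not cross 180°.
Leg 4: -116.9° → -126.0°, shortest Δλ = -9.1° (west) — does not cross 180°.
Leg 5: -126.0° → +177.4°, shortest Δλ = -56.6° (west) — crosses 180°.
Leg 6: +177.4° → +24.3°, shortest Δλ = -153.1° (west) — does not cross 180°.
Total crossings: 1.

1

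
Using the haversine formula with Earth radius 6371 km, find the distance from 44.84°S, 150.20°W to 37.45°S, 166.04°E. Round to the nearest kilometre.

Δλ = 166.04 − -150.20 = 316.24°; wrapped into (−180°, 180°]: -43.76°.
Δφ = -37.45 − -44.84 = 7.39°.
a = sin²(Δφ/2) + cos φ₁ · cos φ₂ · sin²(Δλ/2) = 0.082331.
c = 2·atan2(√a, √(1−a)) = 0.58205 rad → d = 6371·c ≈ 3708.25 km.

3708 km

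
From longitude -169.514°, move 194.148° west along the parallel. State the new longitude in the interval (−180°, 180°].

Start at -169.514°; shift −194.148° → -363.662°.
-363.662° lies outside (−180°, 180°]; add 360° → -3.662°.

-3.662°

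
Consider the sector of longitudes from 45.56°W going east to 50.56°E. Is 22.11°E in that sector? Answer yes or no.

Yes

Band width going east from -45.56° to +50.56°: ((50.56 − -45.56) mod 360) = 96.12°.
Offset of +22.11° east of the west edge: ((22.11 − -45.56) mod 360) = 67.67°.
67.67° ≤ 96.12° ⇒ inside.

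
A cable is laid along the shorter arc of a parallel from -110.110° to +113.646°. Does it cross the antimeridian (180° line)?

Yes

Naïve |113.646 − -110.110| = 223.756° > 180°, so the shorter arc goes the other way round — across 180°.
Signed shortest Δλ = ((113.646 − -110.110 + 180) mod 360) − 180 = -136.244°.
Going west by 136.244° from -110.110° passes through 180° before reaching +113.646°.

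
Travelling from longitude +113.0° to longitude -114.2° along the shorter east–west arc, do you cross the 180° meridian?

Yes

Naïve |-114.2 − 113.0| = 227.2° > 180°, so the shorter arc goes the other way round — across 180°.
Signed shortest Δλ = ((-114.2 − 113.0 + 180) mod 360) − 180 = 132.8°.
Going east by 132.8° from +113.0° passes through 180° before reaching -114.2°.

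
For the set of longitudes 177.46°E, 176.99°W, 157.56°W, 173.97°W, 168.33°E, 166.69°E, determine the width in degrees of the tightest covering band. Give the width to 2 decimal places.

35.75°

Sort the longitudes: -176.99°, -173.97°, -157.56°, +166.69°, +168.33°, +177.46°.
Eastward gaps between consecutive values (wrapping around): 3.02°, 16.41°, 324.25°, 1.64°, 9.13°, 5.55°.
Largest gap = 324.25° ⇒ minimal covering band is its complement: 360° − 324.25° = 35.75°.
Band runs from +166.69° eastward to -157.56°, crossing the antimeridian.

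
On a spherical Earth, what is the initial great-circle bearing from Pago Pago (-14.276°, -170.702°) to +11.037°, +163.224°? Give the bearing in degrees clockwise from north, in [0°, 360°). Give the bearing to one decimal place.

313.0°

Δλ = 163.224 − -170.702 = 333.926°; wrapped into (−180°, 180°]: -26.074°.
θ = atan2( sin Δλ · cos φ₂ , cos φ₁ · sin φ₂ − sin φ₁ · cos φ₂ · cos Δλ )
  = atan2(-0.43140, 0.40293) = -46.954° → normalised to [0°, 360°): 313.046°.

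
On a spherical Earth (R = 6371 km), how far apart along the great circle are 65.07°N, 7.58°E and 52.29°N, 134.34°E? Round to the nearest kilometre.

Δλ = 134.34 − 7.58 = 126.76°.
Δφ = 52.29 − 65.07 = -12.78°.
a = sin²(Δφ/2) + cos φ₁ · cos φ₂ · sin²(Δλ/2) = 0.218447.
c = 2·atan2(√a, √(1−a)) = 0.97266 rad → d = 6371·c ≈ 6196.80 km.

6197 km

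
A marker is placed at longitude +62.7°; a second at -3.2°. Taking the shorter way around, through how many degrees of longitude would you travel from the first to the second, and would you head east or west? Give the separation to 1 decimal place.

Raw difference: -3.2 − 62.7 = -65.9°.
Normalise into (−180°, 180°]: -65.9° stays -65.9°.
Negative ⇒ the second point lies to the west; separation 65.9°.

65.9° west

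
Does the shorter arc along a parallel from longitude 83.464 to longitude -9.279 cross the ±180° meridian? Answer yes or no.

Signed shortest Δλ = ((-9.279 − 83.464 + 180) mod 360) − 180 = -92.743°.
Going west by 92.743° from +83.464° reaches -9.279° without touching 180°.

No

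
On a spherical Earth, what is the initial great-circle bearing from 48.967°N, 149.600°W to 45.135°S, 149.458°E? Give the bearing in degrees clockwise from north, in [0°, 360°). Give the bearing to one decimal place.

Δλ = 149.458 − -149.600 = 299.058°; wrapped into (−180°, 180°]: -60.942°.
θ = atan2( sin Δλ · cos φ₂ , cos φ₁ · sin φ₂ − sin φ₁ · cos φ₂ · cos Δλ )
  = atan2(-0.61664, -0.72376) = -139.569° → normalised to [0°, 360°): 220.431°.

220.4°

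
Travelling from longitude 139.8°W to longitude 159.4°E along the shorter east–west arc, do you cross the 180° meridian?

Naïve |159.4 − -139.8| = 299.2° > 180°, so the shorter arc goes the other way round — across 180°.
Signed shortest Δλ = ((159.4 − -139.8 + 180) mod 360) − 180 = -60.8°.
Going west by 60.8° from -139.8° passes through 180° before reaching +159.4°.

Yes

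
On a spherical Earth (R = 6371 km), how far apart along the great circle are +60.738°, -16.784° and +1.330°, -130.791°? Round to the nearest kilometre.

11151 km

Δλ = -130.791 − -16.784 = -114.007°.
Δφ = 1.330 − 60.738 = -59.408°.
a = sin²(Δφ/2) + cos φ₁ · cos φ₂ · sin²(Δλ/2) = 0.589283.
c = 2·atan2(√a, √(1−a)) = 1.75033 rad → d = 6371·c ≈ 11151.32 km.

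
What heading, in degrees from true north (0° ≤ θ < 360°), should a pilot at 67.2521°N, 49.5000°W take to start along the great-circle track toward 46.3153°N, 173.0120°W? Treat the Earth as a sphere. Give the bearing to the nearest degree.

Δλ = -173.0120 − -49.5000 = -123.5120°.
θ = atan2( sin Δλ · cos φ₂ , cos φ₁ · sin φ₂ − sin φ₁ · cos φ₂ · cos Δλ )
  = atan2(-0.57588, 0.63130) = -42.371° → normalised to [0°, 360°): 317.629°.

318°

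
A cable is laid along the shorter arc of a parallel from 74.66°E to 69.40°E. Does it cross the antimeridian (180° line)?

No

Signed shortest Δλ = ((69.40 − 74.66 + 180) mod 360) − 180 = -5.26°.
Going west by 5.26° from +74.66° reaches +69.40° without touching 180°.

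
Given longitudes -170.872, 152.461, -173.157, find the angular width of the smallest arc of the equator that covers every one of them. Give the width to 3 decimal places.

Sort the longitudes: -173.157°, -170.872°, +152.461°.
Eastward gaps between consecutive values (wrapping around): 2.285°, 323.333°, 34.382°.
Largest gap = 323.333° ⇒ minimal covering band is its complement: 360° − 323.333° = 36.667°.
Band runs from +152.461° eastward to -170.872°, crossing the antimeridian.

36.667°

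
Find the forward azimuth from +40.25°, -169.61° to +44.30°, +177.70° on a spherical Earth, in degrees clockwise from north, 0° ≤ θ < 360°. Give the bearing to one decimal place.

Δλ = 177.70 − -169.61 = 347.31°; wrapped into (−180°, 180°]: -12.69°.
θ = atan2( sin Δλ · cos φ₂ , cos φ₁ · sin φ₂ − sin φ₁ · cos φ₂ · cos Δλ )
  = atan2(-0.15722, 0.08192) = -62.477° → normalised to [0°, 360°): 297.523°.

297.5°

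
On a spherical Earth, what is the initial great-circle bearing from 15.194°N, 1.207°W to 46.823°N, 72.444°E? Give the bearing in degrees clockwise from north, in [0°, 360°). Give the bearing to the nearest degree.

Δλ = 72.444 − -1.207 = 73.651°.
θ = atan2( sin Δλ · cos φ₂ , cos φ₁ · sin φ₂ − sin φ₁ · cos φ₂ · cos Δλ )
  = atan2(0.65659, 0.65327) = 45.145° → normalised to [0°, 360°): 45.145°.

45°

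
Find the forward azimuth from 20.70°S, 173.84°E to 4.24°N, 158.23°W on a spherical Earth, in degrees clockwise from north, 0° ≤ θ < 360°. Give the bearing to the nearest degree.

Δλ = -158.23 − 173.84 = -332.07°; wrapped into (−180°, 180°]: 27.93°.
θ = atan2( sin Δλ · cos φ₂ , cos φ₁ · sin φ₂ − sin φ₁ · cos φ₂ · cos Δλ )
  = atan2(0.46711, 0.38061) = 50.826° → normalised to [0°, 360°): 50.826°.

51°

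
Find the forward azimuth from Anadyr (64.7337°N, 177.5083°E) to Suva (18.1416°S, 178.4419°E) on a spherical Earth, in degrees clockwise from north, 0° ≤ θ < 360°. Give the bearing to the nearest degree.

179°

Δλ = 178.4419 − 177.5083 = 0.9336°.
θ = atan2( sin Δλ · cos φ₂ , cos φ₁ · sin φ₂ − sin φ₁ · cos φ₂ · cos Δλ )
  = atan2(0.01548, -0.99216) = 179.106° → normalised to [0°, 360°): 179.106°.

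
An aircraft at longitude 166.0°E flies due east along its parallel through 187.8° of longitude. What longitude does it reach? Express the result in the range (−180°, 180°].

Start at +166.0°; shift +187.8° → +353.8°.
+353.8° lies outside (−180°, 180°]; subtract 360° → -6.2°.

6.2°W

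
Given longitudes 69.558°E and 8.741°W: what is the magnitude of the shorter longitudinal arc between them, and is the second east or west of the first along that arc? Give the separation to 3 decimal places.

Raw difference: -8.741 − 69.558 = -78.299°.
Normalise into (−180°, 180°]: -78.299° stays -78.299°.
Negative ⇒ the second point lies to the west; separation 78.299°.

78.299° west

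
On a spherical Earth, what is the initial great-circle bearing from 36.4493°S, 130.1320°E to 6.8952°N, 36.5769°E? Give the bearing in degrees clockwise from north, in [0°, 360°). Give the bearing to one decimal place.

Δλ = 36.5769 − 130.1320 = -93.5551°.
θ = atan2( sin Δλ · cos φ₂ , cos φ₁ · sin φ₂ − sin φ₁ · cos φ₂ · cos Δλ )
  = atan2(-0.99086, 0.06000) = -86.535° → normalised to [0°, 360°): 273.465°.

273.5°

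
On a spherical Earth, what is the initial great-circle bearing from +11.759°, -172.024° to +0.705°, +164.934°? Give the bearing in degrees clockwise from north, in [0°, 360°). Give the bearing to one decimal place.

245.9°

Δλ = 164.934 − -172.024 = 336.958°; wrapped into (−180°, 180°]: -23.042°.
θ = atan2( sin Δλ · cos φ₂ , cos φ₁ · sin φ₂ − sin φ₁ · cos φ₂ · cos Δλ )
  = atan2(-0.39138, -0.17548) = -114.149° → normalised to [0°, 360°): 245.851°.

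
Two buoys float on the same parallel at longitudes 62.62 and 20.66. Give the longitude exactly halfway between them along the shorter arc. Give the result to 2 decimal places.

+41.64°

Signed shortest Δλ from +62.62° to +20.66° is -41.96°.
Midpoint longitude = +62.62° + (-41.96°)/2 = +62.62° − 20.98° = +41.64°.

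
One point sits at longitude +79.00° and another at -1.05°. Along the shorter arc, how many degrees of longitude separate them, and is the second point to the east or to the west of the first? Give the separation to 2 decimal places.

Raw difference: -1.05 − 79.00 = -80.05°.
Normalise into (−180°, 180°]: -80.05° stays -80.05°.
Negative ⇒ the second point lies to the west; separation 80.05°.

80.05° west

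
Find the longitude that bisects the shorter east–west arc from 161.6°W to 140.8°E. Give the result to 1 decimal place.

169.6°E

Signed shortest Δλ from -161.6° to +140.8° is -57.6°.
Midpoint longitude = -161.6° + (-57.6°)/2 = -161.6° − 28.8° = -190.4°.
Normalise into (−180°, 180°]: +169.6°.
(The naïve average (-161.6 + +140.8)/2 = -10.4° is on the wrong side of the globe.)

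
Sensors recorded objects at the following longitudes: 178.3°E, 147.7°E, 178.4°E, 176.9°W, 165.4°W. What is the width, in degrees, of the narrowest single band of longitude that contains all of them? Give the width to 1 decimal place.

46.9°

Sort the longitudes: -176.9°, -165.4°, +147.7°, +178.3°, +178.4°.
Eastward gaps between consecutive values (wrapping around): 11.5°, 313.1°, 30.6°, 0.1°, 4.7°.
Largest gap = 313.1° ⇒ minimal covering band is its complement: 360° − 313.1° = 46.9°.
Band runs from +147.7° eastward to -165.4°, crossing the antimeridian.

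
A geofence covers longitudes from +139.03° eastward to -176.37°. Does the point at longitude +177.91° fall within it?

Yes

Band width going east from +139.03° to -176.37°: ((-176.37 − 139.03) mod 360) = 44.60°.
Offset of +177.91° east of the west edge: ((177.91 − 139.03) mod 360) = 38.88°.
38.88° ≤ 44.60° ⇒ inside.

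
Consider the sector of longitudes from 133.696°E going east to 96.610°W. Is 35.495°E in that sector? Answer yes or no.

No

Band width going east from +133.696° to -96.610°: ((-96.610 − 133.696) mod 360) = 129.694°.
Offset of +35.495° east of the west edge: ((35.495 − 133.696) mod 360) = 261.799°.
261.799° > 129.694° ⇒ outside.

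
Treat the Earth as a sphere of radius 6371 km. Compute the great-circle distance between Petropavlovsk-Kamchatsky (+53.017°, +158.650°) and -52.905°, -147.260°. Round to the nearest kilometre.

12800 km

Δλ = -147.260 − 158.650 = -305.910°; wrapped into (−180°, 180°]: 54.090°.
Δφ = -52.905 − 53.017 = -105.922°.
a = sin²(Δφ/2) + cos φ₁ · cos φ₂ · sin²(Δλ/2) = 0.712178.
c = 2·atan2(√a, √(1−a)) = 2.00905 rad → d = 6371·c ≈ 12799.64 km.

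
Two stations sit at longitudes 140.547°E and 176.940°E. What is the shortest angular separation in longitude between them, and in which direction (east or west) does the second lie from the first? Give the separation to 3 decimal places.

Raw difference: 176.940 − 140.547 = 36.393°.
Normalise into (−180°, 180°]: 36.393° stays 36.393°.
Positive ⇒ the second point lies to the east; separation 36.393°.

36.393° east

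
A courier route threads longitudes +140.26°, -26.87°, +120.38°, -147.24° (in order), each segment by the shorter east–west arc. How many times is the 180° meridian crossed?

Leg 1: +140.26° → -26.87°, shortest Δλ = -167.13° (west) — does not cross 180°.
Leg 2: -26.87° → +120.38°, shortest Δλ = 147.25° (east) — does not cross 180°.
Leg 3: +120.38° → -147.24°, shortest Δλ = 92.38° (east) — crosses 180°.
Total crossings: 1.

1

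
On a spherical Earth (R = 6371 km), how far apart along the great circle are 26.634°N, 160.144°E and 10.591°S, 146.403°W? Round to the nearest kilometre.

7099 km

Δλ = -146.403 − 160.144 = -306.547°; wrapped into (−180°, 180°]: 53.453°.
Δφ = -10.591 − 26.634 = -37.225°.
a = sin²(Δφ/2) + cos φ₁ · cos φ₂ · sin²(Δλ/2) = 0.279584.
c = 2·atan2(√a, √(1−a)) = 1.11427 rad → d = 6371·c ≈ 7099.02 km.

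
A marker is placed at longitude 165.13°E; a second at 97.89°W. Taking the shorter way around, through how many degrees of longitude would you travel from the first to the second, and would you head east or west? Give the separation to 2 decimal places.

Raw difference: -97.89 − 165.13 = -263.02°.
Normalise into (−180°, 180°]: -263.02° + 360° = 96.98°.
Positive ⇒ the second point lies to the east; separation 96.98°.

96.98° east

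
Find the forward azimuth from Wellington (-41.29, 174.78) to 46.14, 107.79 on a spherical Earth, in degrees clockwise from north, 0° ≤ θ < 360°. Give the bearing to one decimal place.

Δλ = 107.79 − 174.78 = -66.99°.
θ = atan2( sin Δλ · cos φ₂ , cos φ₁ · sin φ₂ − sin φ₁ · cos φ₂ · cos Δλ )
  = atan2(-0.63777, 0.72050) = -41.515° → normalised to [0°, 360°): 318.485°.

318.5°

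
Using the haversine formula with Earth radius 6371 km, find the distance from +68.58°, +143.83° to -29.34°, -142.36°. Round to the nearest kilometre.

Δλ = -142.36 − 143.83 = -286.19°; wrapped into (−180°, 180°]: 73.81°.
Δφ = -29.34 − 68.58 = -97.92°.
a = sin²(Δφ/2) + cos φ₁ · cos φ₂ · sin²(Δλ/2) = 0.683691.
c = 2·atan2(√a, √(1−a)) = 1.94699 rad → d = 6371·c ≈ 12404.26 km.

12404 km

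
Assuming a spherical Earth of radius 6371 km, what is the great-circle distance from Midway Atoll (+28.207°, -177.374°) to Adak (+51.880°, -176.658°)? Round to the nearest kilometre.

2633 km

Δλ = -176.658 − -177.374 = 0.716°.
Δφ = 51.880 − 28.207 = 23.673°.
a = sin²(Δφ/2) + cos φ₁ · cos φ₂ · sin²(Δλ/2) = 0.042095.
c = 2·atan2(√a, √(1−a)) = 0.41328 rad → d = 6371·c ≈ 2632.99 km.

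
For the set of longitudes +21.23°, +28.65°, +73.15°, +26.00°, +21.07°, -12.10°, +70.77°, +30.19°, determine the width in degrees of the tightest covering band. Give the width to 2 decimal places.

85.25°

Sort the longitudes: -12.10°, +21.07°, +21.23°, +26.00°, +28.65°, +30.19°, +70.77°, +73.15°.
Eastward gaps between consecutive values (wrapping around): 33.17°, 0.16°, 4.77°, 2.65°, 1.54°, 40.58°, 2.38°, 274.75°.
Largest gap = 274.75° ⇒ minimal covering band is its complement: 360° − 274.75° = 85.25°.
Band runs from -12.10° eastward to +73.15°.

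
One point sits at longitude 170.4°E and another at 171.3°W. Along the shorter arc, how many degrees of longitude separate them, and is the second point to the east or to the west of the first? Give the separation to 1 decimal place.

Raw difference: -171.3 − 170.4 = -341.7°.
Normalise into (−180°, 180°]: -341.7° + 360° = 18.3°.
Positive ⇒ the second point lies to the east; separation 18.3°.

18.3° east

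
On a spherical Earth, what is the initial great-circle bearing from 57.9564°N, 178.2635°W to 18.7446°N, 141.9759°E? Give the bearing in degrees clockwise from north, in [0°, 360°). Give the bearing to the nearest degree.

234°

Δλ = 141.9759 − -178.2635 = 320.2394°; wrapped into (−180°, 180°]: -39.7606°.
θ = atan2( sin Δλ · cos φ₂ , cos φ₁ · sin φ₂ − sin φ₁ · cos φ₂ · cos Δλ )
  = atan2(-0.60566, -0.44655) = -126.401° → normalised to [0°, 360°): 233.599°.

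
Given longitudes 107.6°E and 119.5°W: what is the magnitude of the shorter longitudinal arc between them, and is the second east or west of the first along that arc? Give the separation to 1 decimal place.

Raw difference: -119.5 − 107.6 = -227.1°.
Normalise into (−180°, 180°]: -227.1° + 360° = 132.9°.
Positive ⇒ the second point lies to the east; separation 132.9°.

132.9° east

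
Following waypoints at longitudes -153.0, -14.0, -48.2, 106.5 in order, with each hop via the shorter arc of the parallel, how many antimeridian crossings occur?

Leg 1: -153.0° → -14.0°, shortest Δλ = 139.0° (east) — does not cross 180°.
Leg 2: -14.0° → -48.2°, shortest Δλ = -34.2° (west) — does not cross 180°.
Leg 3: -48.2° → +106.5°, shortest Δλ = 154.7° (east) — does not cross 180°.
Total crossings: 0.

0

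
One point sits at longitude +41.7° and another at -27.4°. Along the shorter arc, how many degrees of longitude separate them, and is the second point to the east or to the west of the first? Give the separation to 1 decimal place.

Raw difference: -27.4 − 41.7 = -69.1°.
Normalise into (−180°, 180°]: -69.1° stays -69.1°.
Negative ⇒ the second point lies to the west; separation 69.1°.

69.1° west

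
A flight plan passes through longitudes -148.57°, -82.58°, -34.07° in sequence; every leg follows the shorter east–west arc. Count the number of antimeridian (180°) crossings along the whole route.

Leg 1: -148.57° → -82.58°, shortest Δλ = 65.99° (east) — does not cross 180°.
Leg 2: -82.58° → -34.07°, shortest Δλ = 48.51° (east) — does not cross 180°.
Total crossings: 0.

0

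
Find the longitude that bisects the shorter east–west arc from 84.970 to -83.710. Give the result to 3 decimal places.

Signed shortest Δλ from +84.970° to -83.710° is -168.680°.
Midpoint longitude = +84.970° + (-168.680°)/2 = +84.970° − 84.340° = +0.630°.

+0.630°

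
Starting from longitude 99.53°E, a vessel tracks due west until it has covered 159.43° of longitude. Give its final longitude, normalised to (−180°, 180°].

59.90°W

Start at +99.53°; shift −159.43° → -59.90°.
-59.90° already lies in (−180°, 180°].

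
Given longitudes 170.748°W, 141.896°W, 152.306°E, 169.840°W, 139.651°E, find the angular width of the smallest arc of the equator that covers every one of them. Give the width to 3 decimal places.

Sort the longitudes: -170.748°, -169.840°, -141.896°, +139.651°, +152.306°.
Eastward gaps between consecutive values (wrapping around): 0.908°, 27.944°, 281.547°, 12.655°, 36.946°.
Largest gap = 281.547° ⇒ minimal covering band is its complement: 360° − 281.547° = 78.453°.
Band runs from +139.651° eastward to -141.896°, crossing the antimeridian.

78.453°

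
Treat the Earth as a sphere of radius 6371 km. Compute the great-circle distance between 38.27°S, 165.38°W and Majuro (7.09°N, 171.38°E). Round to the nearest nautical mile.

3017 nmi

Δλ = 171.38 − -165.38 = 336.76°; wrapped into (−180°, 180°]: -23.24°.
Δφ = 7.09 − -38.27 = 45.36°.
a = sin²(Δφ/2) + cos φ₁ · cos φ₂ · sin²(Δλ/2) = 0.180283.
c = 2·atan2(√a, √(1−a)) = 0.87703 rad → d = 6371·c ≈ 5587.59 km ≈ 3017.06 nmi.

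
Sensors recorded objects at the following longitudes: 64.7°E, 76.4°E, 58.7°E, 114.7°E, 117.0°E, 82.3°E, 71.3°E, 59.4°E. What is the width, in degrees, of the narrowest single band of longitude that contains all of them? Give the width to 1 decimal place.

Sort the longitudes: +58.7°, +59.4°, +64.7°, +71.3°, +76.4°, +82.3°, +114.7°, +117.0°.
Eastward gaps between consecutive values (wrapping around): 0.7°, 5.3°, 6.6°, 5.1°, 5.9°, 32.4°, 2.3°, 301.7°.
Largest gap = 301.7° ⇒ minimal covering band is its complement: 360° − 301.7° = 58.3°.
Band runs from +58.7° eastward to +117.0°.

58.3°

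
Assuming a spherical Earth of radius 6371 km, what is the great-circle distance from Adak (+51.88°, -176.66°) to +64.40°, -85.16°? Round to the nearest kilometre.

5045 km

Δλ = -85.16 − -176.66 = 91.50°.
Δφ = 64.40 − 51.88 = 12.52°.
a = sin²(Δφ/2) + cos φ₁ · cos φ₂ · sin²(Δλ/2) = 0.148746.
c = 2·atan2(√a, √(1−a)) = 0.79188 rad → d = 6371·c ≈ 5045.08 km.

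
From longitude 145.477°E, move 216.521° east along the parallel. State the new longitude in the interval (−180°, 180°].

1.998°E

Start at +145.477°; shift +216.521° → +361.998°.
+361.998° lies outside (−180°, 180°]; subtract 360° → +1.998°.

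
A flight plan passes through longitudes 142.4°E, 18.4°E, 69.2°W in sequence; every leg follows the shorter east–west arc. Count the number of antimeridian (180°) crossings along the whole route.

0

Leg 1: +142.4° → +18.4°, shortest Δλ = -124.0° (west) — does not cross 180°.
Leg 2: +18.4° → -69.2°, shortest Δλ = -87.6° (west) — does not cross 180°.
Total crossings: 0.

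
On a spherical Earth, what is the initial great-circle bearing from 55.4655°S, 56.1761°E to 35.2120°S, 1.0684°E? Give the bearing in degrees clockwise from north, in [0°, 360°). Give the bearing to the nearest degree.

Δλ = 1.0684 − 56.1761 = -55.1077°.
θ = atan2( sin Δλ · cos φ₂ , cos φ₁ · sin φ₂ − sin φ₁ · cos φ₂ · cos Δλ )
  = atan2(-0.67015, 0.05813) = -85.042° → normalised to [0°, 360°): 274.958°.

275°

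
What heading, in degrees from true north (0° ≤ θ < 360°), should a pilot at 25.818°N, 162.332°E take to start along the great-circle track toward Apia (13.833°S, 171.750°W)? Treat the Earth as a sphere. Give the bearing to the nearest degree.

145°

Δλ = -171.750 − 162.332 = -334.082°; wrapped into (−180°, 180°]: 25.918°.
θ = atan2( sin Δλ · cos φ₂ , cos φ₁ · sin φ₂ − sin φ₁ · cos φ₂ · cos Δλ )
  = atan2(0.42441, -0.59558) = 144.526° → normalised to [0°, 360°): 144.526°.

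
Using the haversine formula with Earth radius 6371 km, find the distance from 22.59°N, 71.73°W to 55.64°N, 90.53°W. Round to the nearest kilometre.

Δλ = -90.53 − -71.73 = -18.80°.
Δφ = 55.64 − 22.59 = 33.05°.
a = sin²(Δφ/2) + cos φ₁ · cos φ₂ · sin²(Δλ/2) = 0.094803.
c = 2·atan2(√a, √(1−a)) = 0.62597 rad → d = 6371·c ≈ 3988.06 km.

3988 km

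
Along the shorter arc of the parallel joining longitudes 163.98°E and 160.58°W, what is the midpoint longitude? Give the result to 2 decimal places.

Signed shortest Δλ from +163.98° to -160.58° is +35.44°.
Midpoint longitude = +163.98° + (+35.44°)/2 = +163.98° + 17.72° = +181.70°.
Normalise into (−180°, 180°]: -178.30°.
(The naïve average (+163.98 + -160.58)/2 = 1.7° is on the wrong side of the globe.)

178.30°W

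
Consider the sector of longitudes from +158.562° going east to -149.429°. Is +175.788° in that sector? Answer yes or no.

Yes

Band width going east from +158.562° to -149.429°: ((-149.429 − 158.562) mod 360) = 52.009°.
Offset of +175.788° east of the west edge: ((175.788 − 158.562) mod 360) = 17.226°.
17.226° ≤ 52.009° ⇒ inside.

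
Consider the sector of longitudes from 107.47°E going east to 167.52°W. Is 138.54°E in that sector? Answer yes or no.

Band width going east from +107.47° to -167.52°: ((-167.52 − 107.47) mod 360) = 85.01°.
Offset of +138.54° east of the west edge: ((138.54 − 107.47) mod 360) = 31.07°.
31.07° ≤ 85.01° ⇒ inside.

Yes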